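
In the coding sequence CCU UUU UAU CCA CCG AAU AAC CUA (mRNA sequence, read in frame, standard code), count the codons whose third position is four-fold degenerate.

Codon 1 CCU (Pro): third position 4-fold.
Codon 2 UUU (Phe): third position 2-fold.
Codon 3 UAU (Tyr): third position 2-fold.
Codon 4 CCA (Pro): third position 4-fold.
Codon 5 CCG (Pro): third position 4-fold.
Codon 6 AAU (Asn): third position 2-fold.
Codon 7 AAC (Asn): third position 2-fold.
Codon 8 CUA (Leu): third position 4-fold.
Four-fold degenerate third positions: 4.

4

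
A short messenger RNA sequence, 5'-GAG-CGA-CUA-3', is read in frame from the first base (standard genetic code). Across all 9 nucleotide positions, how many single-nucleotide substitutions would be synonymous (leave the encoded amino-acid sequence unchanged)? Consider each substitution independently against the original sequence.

Codon 1 (GAG, Glu): 1 synonymous substitution.
Codon 2 (CGA, Arg): 4 synonymous substitutions.
Codon 3 (CUA, Leu): 4 synonymous substitutions.
Total: 1 + 4 + 4 = 9.

9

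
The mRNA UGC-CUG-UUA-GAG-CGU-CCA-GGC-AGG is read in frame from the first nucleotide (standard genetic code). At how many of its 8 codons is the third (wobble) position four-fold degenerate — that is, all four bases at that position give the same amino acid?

4

Codon 1 UGC (Cys): third position 2-fold.
Codon 2 CUG (Leu): third position 4-fold.
Codon 3 UUA (Leu): third position 2-fold.
Codon 4 GAG (Glu): third position 2-fold.
Codon 5 CGU (Arg): third position 4-fold.
Codon 6 CCA (Pro): third position 4-fold.
Codon 7 GGC (Gly): third position 4-fold.
Codon 8 AGG (Arg): third position 2-fold.
Four-fold degenerate third positions: 4.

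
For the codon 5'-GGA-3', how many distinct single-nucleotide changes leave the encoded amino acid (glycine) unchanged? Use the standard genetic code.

Position 1: none → 0 synonymous.
Position 2: none → 0 synonymous.
Position 3: GGU, GGC, GGG → 3 synonymous.
Total: 0 + 0 + 3 = 3.

3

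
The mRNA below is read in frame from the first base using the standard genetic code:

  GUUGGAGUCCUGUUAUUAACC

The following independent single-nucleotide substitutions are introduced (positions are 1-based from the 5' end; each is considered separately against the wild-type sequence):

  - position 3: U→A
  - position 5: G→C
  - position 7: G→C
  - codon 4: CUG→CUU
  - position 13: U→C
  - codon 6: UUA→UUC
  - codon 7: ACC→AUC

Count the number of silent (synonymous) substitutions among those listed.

3

Codon 1: GUU (Val) → GUA (Val) — synonymous.
Codon 2: GGA (Gly) → GCA (Ala) — missense.
Codon 3: GUC (Val) → CUC (Leu) — missense.
Codon 4: CUG (Leu) → CUU (Leu) — synonymous.
Codon 5: UUA (Leu) → CUA (Leu) — synonymous.
Codon 6: UUA (Leu) → UUC (Phe) — missense.
Codon 7: ACC (Thr) → AUC (Ile) — missense.
Synonymous: 3 of 7.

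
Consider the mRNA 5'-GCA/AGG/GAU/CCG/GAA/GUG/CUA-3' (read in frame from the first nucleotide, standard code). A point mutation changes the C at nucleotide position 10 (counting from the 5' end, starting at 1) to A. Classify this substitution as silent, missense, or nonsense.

missense

Position 10 falls in codon 4: CCG → Pro.
After the substitution the codon is ACG → Thr.
Pro ≠ Thr, so this is a missense mutation.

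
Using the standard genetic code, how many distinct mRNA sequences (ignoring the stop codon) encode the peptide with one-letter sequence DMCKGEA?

Asp: 2 codons.
Met: 1 codon.
Cys: 2 codons.
Lys: 2 codons.
Gly: 4 codons.
Glu: 2 codons.
Ala: 4 codons.
2 × 1 × 2 × 2 × 4 × 2 × 4 = 256.

256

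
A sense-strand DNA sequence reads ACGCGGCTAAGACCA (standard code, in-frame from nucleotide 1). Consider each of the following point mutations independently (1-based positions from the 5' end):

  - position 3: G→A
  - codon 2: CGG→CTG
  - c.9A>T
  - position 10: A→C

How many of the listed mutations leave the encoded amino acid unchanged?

3

Codon 1: ACG (Thr) → ACA (Thr) — synonymous.
Codon 2: CGG (Arg) → CTG (Leu) — missense.
Codon 3: CTA (Leu) → CTT (Leu) — synonymous.
Codon 4: AGA (Arg) → CGA (Arg) — synonymous.
Synonymous: 3 of 4.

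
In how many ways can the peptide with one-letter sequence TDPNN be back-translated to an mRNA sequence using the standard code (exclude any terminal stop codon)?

128

Thr: 4 codons.
Asp: 2 codons.
Pro: 4 codons.
Asn: 2 codons.
Asn: 2 codons.
4 × 2 × 4 × 2 × 2 = 128.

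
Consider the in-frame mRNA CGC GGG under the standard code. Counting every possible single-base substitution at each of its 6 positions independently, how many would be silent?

6

Codon 1 (CGC, Arg): 3 synonymous substitutions.
Codon 2 (GGG, Gly): 3 synonymous substitutions.
Total: 3 + 3 = 6.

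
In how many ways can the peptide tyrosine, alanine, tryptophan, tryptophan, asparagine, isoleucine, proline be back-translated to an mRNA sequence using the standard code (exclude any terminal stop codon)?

Tyr: 2 codons.
Ala: 4 codons.
Trp: 1 codon.
Trp: 1 codon.
Asn: 2 codons.
Ile: 3 codons.
Pro: 4 codons.
2 × 4 × 1 × 1 × 2 × 3 × 4 = 192.

192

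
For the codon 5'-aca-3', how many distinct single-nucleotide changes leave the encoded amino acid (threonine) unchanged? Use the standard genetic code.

3

Position 1: none → 0 synonymous.
Position 2: none → 0 synonymous.
Position 3: ACU, ACC, ACG → 3 synonymous.
Total: 0 + 0 + 3 = 3.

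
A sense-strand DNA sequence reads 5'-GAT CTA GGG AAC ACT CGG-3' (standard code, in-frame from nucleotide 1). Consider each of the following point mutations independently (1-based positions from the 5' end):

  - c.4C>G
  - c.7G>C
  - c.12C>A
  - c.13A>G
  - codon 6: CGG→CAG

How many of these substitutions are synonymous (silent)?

0

Codon 2: CTA (Leu) → GTA (Val) — missense.
Codon 3: GGG (Gly) → CGG (Arg) — missense.
Codon 4: AAC (Asn) → AAA (Lys) — missense.
Codon 5: ACT (Thr) → GCT (Ala) — missense.
Codon 6: CGG (Arg) → CAG (Gln) — missense.
Synonymous: 0 of 5.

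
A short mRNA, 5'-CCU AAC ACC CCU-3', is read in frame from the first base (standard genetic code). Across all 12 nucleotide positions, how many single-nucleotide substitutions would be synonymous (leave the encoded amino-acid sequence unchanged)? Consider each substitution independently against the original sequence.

Codon 1 (CCU, Pro): 3 synonymous substitutions.
Codon 2 (AAC, Asn): 1 synonymous substitution.
Codon 3 (ACC, Thr): 3 synonymous substitutions.
Codon 4 (CCU, Pro): 3 synonymous substitutions.
Total: 3 + 1 + 3 + 3 = 10.

10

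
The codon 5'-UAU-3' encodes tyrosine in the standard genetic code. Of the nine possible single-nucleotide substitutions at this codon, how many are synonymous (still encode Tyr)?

1

Position 1: none → 0 synonymous.
Position 2: none → 0 synonymous.
Position 3: UAC → 1 synonymous.
Total: 0 + 0 + 1 = 1.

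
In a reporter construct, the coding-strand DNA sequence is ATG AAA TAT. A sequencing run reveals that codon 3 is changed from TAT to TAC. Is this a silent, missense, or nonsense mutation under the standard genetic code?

silent

Position 9 falls in codon 3: TAT → Tyr.
After the substitution the codon is TAC → Tyr.
Both encode Tyr, so the change is synonymous.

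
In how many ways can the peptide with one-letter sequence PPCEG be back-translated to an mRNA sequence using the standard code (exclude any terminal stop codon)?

Pro: 4 codons.
Pro: 4 codons.
Cys: 2 codons.
Glu: 2 codons.
Gly: 4 codons.
4 × 4 × 2 × 2 × 4 = 256.

256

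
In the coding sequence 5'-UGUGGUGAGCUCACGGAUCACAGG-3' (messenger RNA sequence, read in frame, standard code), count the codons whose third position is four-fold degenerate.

Codon 1 UGU (Cys): third position 2-fold.
Codon 2 GGU (Gly): third position 4-fold.
Codon 3 GAG (Glu): third position 2-fold.
Codon 4 CUC (Leu): third position 4-fold.
Codon 5 ACG (Thr): third position 4-fold.
Codon 6 GAU (Asp): third position 2-fold.
Codon 7 CAC (His): third position 2-fold.
Codon 8 AGG (Arg): third position 2-fold.
Four-fold degenerate third positions: 3.

3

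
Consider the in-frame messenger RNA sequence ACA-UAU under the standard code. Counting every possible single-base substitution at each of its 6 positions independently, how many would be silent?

Codon 1 (ACA, Thr): 3 synonymous substitutions.
Codon 2 (UAU, Tyr): 1 synonymous substitution.
Total: 3 + 1 = 4.

4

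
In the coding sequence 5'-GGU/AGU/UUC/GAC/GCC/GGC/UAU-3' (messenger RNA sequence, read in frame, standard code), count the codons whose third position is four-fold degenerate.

3

Codon 1 GGU (Gly): third position 4-fold.
Codon 2 AGU (Ser): third position 2-fold.
Codon 3 UUC (Phe): third position 2-fold.
Codon 4 GAC (Asp): third position 2-fold.
Codon 5 GCC (Ala): third position 4-fold.
Codon 6 GGC (Gly): third position 4-fold.
Codon 7 UAU (Tyr): third position 2-fold.
Four-fold degenerate third positions: 3.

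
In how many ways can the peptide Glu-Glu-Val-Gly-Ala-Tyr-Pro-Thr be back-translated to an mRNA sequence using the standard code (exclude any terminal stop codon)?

8192

Glu: 2 codons.
Glu: 2 codons.
Val: 4 codons.
Gly: 4 codons.
Ala: 4 codons.
Tyr: 2 codons.
Pro: 4 codons.
Thr: 4 codons.
2 × 2 × 4 × 4 × 4 × 2 × 4 × 4 = 8192.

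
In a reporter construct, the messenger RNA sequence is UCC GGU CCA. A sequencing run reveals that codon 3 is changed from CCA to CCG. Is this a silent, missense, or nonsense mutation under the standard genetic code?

silent

Position 9 falls in codon 3: CCA → Pro.
After the substitution the codon is CCG → Pro.
Both encode Pro, so the change is synonymous.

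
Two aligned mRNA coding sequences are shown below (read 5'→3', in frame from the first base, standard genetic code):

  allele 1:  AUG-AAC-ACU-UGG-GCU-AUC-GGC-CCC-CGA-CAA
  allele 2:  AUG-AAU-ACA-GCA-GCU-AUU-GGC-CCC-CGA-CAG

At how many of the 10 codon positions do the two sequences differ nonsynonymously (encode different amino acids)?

Codon 1: AUG Met / AUG Met — identical.
Codon 2: AAC Asn / AAU Asn — synonymous.
Codon 3: ACU Thr / ACA Thr — synonymous.
Codon 4: UGG Trp / GCA Ala — nonsynonymous.
Codon 5: GCU Ala / GCU Ala — identical.
Codon 6: AUC Ile / AUU Ile — synonymous.
Codon 7: GGC Gly / GGC Gly — identical.
Codon 8: CCC Pro / CCC Pro — identical.
Codon 9: CGA Arg / CGA Arg — identical.
Codon 10: CAA Gln / CAG Gln — synonymous.
Nonsynonymous differences: 1.

1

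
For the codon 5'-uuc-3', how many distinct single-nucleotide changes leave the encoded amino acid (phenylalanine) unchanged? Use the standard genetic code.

1

Position 1: none → 0 synonymous.
Position 2: none → 0 synonymous.
Position 3: UUU → 1 synonymous.
Total: 0 + 0 + 1 = 1.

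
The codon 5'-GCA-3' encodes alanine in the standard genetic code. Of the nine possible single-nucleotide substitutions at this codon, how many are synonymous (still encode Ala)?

3

Position 1: none → 0 synonymous.
Position 2: none → 0 synonymous.
Position 3: GCU, GCC, GCG → 3 synonymous.
Total: 0 + 0 + 3 = 3.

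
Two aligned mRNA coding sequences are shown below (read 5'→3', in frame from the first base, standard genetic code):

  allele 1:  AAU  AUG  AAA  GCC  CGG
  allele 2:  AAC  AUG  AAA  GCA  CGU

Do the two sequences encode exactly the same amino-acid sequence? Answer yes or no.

Codon 1: AAU Asn / AAC Asn — synonymous.
Codon 2: AUG Met / AUG Met — identical.
Codon 3: AAA Lys / AAA Lys — identical.
Codon 4: GCC Ala / GCA Ala — synonymous.
Codon 5: CGG Arg / CGU Arg — synonymous.
Nonsynonymous differences: 0 → same protein.

yes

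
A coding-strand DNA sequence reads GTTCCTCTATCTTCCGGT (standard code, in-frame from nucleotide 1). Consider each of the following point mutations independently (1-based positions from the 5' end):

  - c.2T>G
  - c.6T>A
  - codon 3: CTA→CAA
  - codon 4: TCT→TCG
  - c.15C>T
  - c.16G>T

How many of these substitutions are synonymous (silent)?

Codon 1: GTT (Val) → GGT (Gly) — missense.
Codon 2: CCT (Pro) → CCA (Pro) — synonymous.
Codon 3: CTA (Leu) → CAA (Gln) — missense.
Codon 4: TCT (Ser) → TCG (Ser) — synonymous.
Codon 5: TCC (Ser) → TCT (Ser) — synonymous.
Codon 6: GGT (Gly) → TGT (Cys) — missense.
Synonymous: 3 of 6.

3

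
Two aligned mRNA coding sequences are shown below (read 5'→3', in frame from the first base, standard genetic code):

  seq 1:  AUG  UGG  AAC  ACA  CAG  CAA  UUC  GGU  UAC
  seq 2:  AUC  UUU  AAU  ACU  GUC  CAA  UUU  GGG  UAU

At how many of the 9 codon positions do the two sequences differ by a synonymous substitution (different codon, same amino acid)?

Codon 1: AUG Met / AUC Ile — nonsynonymous.
Codon 2: UGG Trp / UUU Phe — nonsynonymous.
Codon 3: AAC Asn / AAU Asn — synonymous.
Codon 4: ACA Thr / ACU Thr — synonymous.
Codon 5: CAG Gln / GUC Val — nonsynonymous.
Codon 6: CAA Gln / CAA Gln — identical.
Codon 7: UUC Phe / UUU Phe — synonymous.
Codon 8: GGU Gly / GGG Gly — synonymous.
Codon 9: UAC Tyr / UAU Tyr — synonymous.
Synonymous differences: 5.

5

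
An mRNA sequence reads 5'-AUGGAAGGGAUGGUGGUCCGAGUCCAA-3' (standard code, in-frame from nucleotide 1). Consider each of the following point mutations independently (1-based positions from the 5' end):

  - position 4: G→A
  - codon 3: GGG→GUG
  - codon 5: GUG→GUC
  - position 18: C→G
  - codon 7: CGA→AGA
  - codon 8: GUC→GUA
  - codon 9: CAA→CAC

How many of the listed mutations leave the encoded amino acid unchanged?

Codon 2: GAA (Glu) → AAA (Lys) — missense.
Codon 3: GGG (Gly) → GUG (Val) — missense.
Codon 5: GUG (Val) → GUC (Val) — synonymous.
Codon 6: GUC (Val) → GUG (Val) — synonymous.
Codon 7: CGA (Arg) → AGA (Arg) — synonymous.
Codon 8: GUC (Val) → GUA (Val) — synonymous.
Codon 9: CAA (Gln) → CAC (His) — missense.
Synonymous: 4 of 7.

4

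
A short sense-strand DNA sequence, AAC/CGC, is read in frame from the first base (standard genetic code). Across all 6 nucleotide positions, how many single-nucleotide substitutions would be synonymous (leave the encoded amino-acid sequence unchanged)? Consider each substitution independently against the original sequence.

4

Codon 1 (AAC, Asn): 1 synonymous substitution.
Codon 2 (CGC, Arg): 3 synonymous substitutions.
Total: 1 + 3 = 4.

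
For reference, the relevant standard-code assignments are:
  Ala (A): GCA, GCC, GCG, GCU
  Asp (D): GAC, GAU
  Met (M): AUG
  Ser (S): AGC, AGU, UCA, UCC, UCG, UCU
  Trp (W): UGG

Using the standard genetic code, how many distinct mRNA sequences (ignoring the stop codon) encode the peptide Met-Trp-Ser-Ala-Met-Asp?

Met: 1 codon.
Trp: 1 codon.
Ser: 6 codons.
Ala: 4 codons.
Met: 1 codon.
Asp: 2 codons.
1 × 1 × 6 × 4 × 1 × 2 = 48.

48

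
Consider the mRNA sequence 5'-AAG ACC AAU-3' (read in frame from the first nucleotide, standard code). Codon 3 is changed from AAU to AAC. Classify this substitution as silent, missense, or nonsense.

silent

Position 9 falls in codon 3: AAU → Asn.
After the substitution the codon is AAC → Asn.
Both encode Asn, so the change is synonymous.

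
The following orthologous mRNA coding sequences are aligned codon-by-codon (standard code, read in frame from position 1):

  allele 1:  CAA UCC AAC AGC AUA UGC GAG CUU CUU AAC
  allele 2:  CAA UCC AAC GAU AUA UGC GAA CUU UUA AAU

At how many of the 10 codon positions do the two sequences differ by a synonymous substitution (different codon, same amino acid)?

Codon 1: CAA Gln / CAA Gln — identical.
Codon 2: UCC Ser / UCC Ser — identical.
Codon 3: AAC Asn / AAC Asn — identical.
Codon 4: AGC Ser / GAU Asp — nonsynonymous.
Codon 5: AUA Ile / AUA Ile — identical.
Codon 6: UGC Cys / UGC Cys — identical.
Codon 7: GAG Glu / GAA Glu — synonymous.
Codon 8: CUU Leu / CUU Leu — identical.
Codon 9: CUU Leu / UUA Leu — synonymous.
Codon 10: AAC Asn / AAU Asn — synonymous.
Synonymous differences: 3.

3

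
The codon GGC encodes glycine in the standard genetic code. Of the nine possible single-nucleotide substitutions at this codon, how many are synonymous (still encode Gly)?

Position 1: none → 0 synonymous.
Position 2: none → 0 synonymous.
Position 3: GGU, GGA, GGG → 3 synonymous.
Total: 0 + 0 + 3 = 3.

3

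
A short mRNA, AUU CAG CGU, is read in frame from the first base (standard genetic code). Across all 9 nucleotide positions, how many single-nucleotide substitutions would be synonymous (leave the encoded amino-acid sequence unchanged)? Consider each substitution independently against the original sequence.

Codon 1 (AUU, Ile): 2 synonymous substitutions.
Codon 2 (CAG, Gln): 1 synonymous substitution.
Codon 3 (CGU, Arg): 3 synonymous substitutions.
Total: 2 + 1 + 3 = 6.

6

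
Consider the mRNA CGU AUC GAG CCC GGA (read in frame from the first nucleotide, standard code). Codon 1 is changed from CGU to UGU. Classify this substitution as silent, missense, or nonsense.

Position 1 falls in codon 1: CGU → Arg.
After the substitution the codon is UGU → Cys.
Arg ≠ Cys, so this is a missense mutation.

missense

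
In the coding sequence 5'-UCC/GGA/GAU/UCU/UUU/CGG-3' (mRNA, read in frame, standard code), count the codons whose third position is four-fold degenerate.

4

Codon 1 UCC (Ser): third position 4-fold.
Codon 2 GGA (Gly): third position 4-fold.
Codon 3 GAU (Asp): third position 2-fold.
Codon 4 UCU (Ser): third position 4-fold.
Codon 5 UUU (Phe): third position 2-fold.
Codon 6 CGG (Arg): third position 4-fold.
Four-fold degenerate third positions: 4.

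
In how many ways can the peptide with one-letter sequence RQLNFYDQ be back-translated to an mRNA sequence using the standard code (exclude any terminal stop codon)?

2304

Arg: 6 codons.
Gln: 2 codons.
Leu: 6 codons.
Asn: 2 codons.
Phe: 2 codons.
Tyr: 2 codons.
Asp: 2 codons.
Gln: 2 codons.
6 × 2 × 6 × 2 × 2 × 2 × 2 × 2 = 2304.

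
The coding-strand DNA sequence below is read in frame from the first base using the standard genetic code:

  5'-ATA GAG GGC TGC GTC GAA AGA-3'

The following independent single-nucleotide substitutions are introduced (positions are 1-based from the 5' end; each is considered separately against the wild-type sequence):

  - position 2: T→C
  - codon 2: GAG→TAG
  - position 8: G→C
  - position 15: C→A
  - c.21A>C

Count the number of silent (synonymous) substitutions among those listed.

Codon 1: ATA (Ile) → ACA (Thr) — missense.
Codon 2: GAG (Glu) → TAG (Stop) — nonsense.
Codon 3: GGC (Gly) → GCC (Ala) — missense.
Codon 5: GTC (Val) → GTA (Val) — synonymous.
Codon 7: AGA (Arg) → AGC (Ser) — missense.
Synonymous: 1 of 5.

1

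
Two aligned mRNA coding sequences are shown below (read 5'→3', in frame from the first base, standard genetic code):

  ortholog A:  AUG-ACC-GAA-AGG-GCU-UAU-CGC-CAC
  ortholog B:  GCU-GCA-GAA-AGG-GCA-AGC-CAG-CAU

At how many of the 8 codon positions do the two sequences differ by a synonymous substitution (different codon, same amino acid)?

2

Codon 1: AUG Met / GCU Ala — nonsynonymous.
Codon 2: ACC Thr / GCA Ala — nonsynonymous.
Codon 3: GAA Glu / GAA Glu — identical.
Codon 4: AGG Arg / AGG Arg — identical.
Codon 5: GCU Ala / GCA Ala — synonymous.
Codon 6: UAU Tyr / AGC Ser — nonsynonymous.
Codon 7: CGC Arg / CAG Gln — nonsynonymous.
Codon 8: CAC His / CAU His — synonymous.
Synonymous differences: 2.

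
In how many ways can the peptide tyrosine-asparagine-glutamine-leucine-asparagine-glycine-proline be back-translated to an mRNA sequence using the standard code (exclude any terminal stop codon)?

Tyr: 2 codons.
Asn: 2 codons.
Gln: 2 codons.
Leu: 6 codons.
Asn: 2 codons.
Gly: 4 codons.
Pro: 4 codons.
2 × 2 × 2 × 6 × 2 × 4 × 4 = 1536.

1536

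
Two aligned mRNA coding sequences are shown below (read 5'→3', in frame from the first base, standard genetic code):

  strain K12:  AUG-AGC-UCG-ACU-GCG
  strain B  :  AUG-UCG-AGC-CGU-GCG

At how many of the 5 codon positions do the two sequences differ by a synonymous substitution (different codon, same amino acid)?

Codon 1: AUG Met / AUG Met — identical.
Codon 2: AGC Ser / UCG Ser — synonymous.
Codon 3: UCG Ser / AGC Ser — synonymous.
Codon 4: ACU Thr / CGU Arg — nonsynonymous.
Codon 5: GCG Ala / GCG Ala — identical.
Synonymous differences: 2.

2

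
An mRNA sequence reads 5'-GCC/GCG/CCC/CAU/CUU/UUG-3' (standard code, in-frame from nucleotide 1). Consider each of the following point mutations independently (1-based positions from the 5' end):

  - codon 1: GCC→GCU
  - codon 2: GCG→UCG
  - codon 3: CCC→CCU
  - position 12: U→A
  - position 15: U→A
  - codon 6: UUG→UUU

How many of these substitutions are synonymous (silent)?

3

Codon 1: GCC (Ala) → GCU (Ala) — synonymous.
Codon 2: GCG (Ala) → UCG (Ser) — missense.
Codon 3: CCC (Pro) → CCU (Pro) — synonymous.
Codon 4: CAU (His) → CAA (Gln) — missense.
Codon 5: CUU (Leu) → CUA (Leu) — synonymous.
Codon 6: UUG (Leu) → UUU (Phe) — missense.
Synonymous: 3 of 6.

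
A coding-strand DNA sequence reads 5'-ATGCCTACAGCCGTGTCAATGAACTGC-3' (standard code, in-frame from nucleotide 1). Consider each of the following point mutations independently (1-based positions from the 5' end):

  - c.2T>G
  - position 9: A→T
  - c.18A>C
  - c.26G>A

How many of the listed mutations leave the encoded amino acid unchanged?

2

Codon 1: ATG (Met) → AGG (Arg) — missense.
Codon 3: ACA (Thr) → ACT (Thr) — synonymous.
Codon 6: TCA (Ser) → TCC (Ser) — synonymous.
Codon 9: TGC (Cys) → TAC (Tyr) — missense.
Synonymous: 2 of 4.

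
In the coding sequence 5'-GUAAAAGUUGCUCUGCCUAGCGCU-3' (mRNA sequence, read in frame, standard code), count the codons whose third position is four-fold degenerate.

Codon 1 GUA (Val): third position 4-fold.
Codon 2 AAA (Lys): third position 2-fold.
Codon 3 GUU (Val): third position 4-fold.
Codon 4 GCU (Ala): third position 4-fold.
Codon 5 CUG (Leu): third position 4-fold.
Codon 6 CCU (Pro): third position 4-fold.
Codon 7 AGC (Ser): third position 2-fold.
Codon 8 GCU (Ala): third position 4-fold.
Four-fold degenerate third positions: 6.

6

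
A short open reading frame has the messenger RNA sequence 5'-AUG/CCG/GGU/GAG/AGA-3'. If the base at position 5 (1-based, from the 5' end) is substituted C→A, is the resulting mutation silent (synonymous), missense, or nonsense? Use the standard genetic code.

missense

Position 5 falls in codon 2: CCG → Pro.
After the substitution the codon is CAG → Gln.
Pro ≠ Gln, so this is a missense mutation.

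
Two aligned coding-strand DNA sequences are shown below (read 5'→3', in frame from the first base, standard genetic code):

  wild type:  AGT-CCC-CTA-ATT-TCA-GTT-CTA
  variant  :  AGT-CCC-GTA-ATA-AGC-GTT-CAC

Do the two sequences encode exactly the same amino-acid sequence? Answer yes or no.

no

Codon 1: AGT Ser / AGT Ser — identical.
Codon 2: CCC Pro / CCC Pro — identical.
Codon 3: CTA Leu / GTA Val — nonsynonymous.
Codon 4: ATT Ile / ATA Ile — synonymous.
Codon 5: TCA Ser / AGC Ser — synonymous.
Codon 6: GTT Val / GTT Val — identical.
Codon 7: CTA Leu / CAC His — nonsynonymous.
Nonsynonymous differences: 2 → different protein.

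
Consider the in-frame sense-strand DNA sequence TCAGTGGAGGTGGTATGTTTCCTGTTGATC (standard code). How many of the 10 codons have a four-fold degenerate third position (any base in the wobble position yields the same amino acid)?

Codon 1 TCA (Ser): third position 4-fold.
Codon 2 GTG (Val): third position 4-fold.
Codon 3 GAG (Glu): third position 2-fold.
Codon 4 GTG (Val): third position 4-fold.
Codon 5 GTA (Val): third position 4-fold.
Codon 6 TGT (Cys): third position 2-fold.
Codon 7 TTC (Phe): third position 2-fold.
Codon 8 CTG (Leu): third position 4-fold.
Codon 9 TTG (Leu): third position 2-fold.
Codon 10 ATC (Ile): third position 3-fold.
Four-fold degenerate third positions: 5.

5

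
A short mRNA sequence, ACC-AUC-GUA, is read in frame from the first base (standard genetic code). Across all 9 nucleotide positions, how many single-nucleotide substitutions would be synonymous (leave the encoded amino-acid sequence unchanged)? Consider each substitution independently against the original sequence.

8

Codon 1 (ACC, Thr): 3 synonymous substitutions.
Codon 2 (AUC, Ile): 2 synonymous substitutions.
Codon 3 (GUA, Val): 3 synonymous substitutions.
Total: 3 + 2 + 3 = 8.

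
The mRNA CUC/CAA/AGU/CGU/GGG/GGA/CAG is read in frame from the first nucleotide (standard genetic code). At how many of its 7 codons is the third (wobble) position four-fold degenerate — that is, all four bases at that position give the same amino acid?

Codon 1 CUC (Leu): third position 4-fold.
Codon 2 CAA (Gln): third position 2-fold.
Codon 3 AGU (Ser): third position 2-fold.
Codon 4 CGU (Arg): third position 4-fold.
Codon 5 GGG (Gly): third position 4-fold.
Codon 6 GGA (Gly): third position 4-fold.
Codon 7 CAG (Gln): third position 2-fold.
Four-fold degenerate third positions: 4.

4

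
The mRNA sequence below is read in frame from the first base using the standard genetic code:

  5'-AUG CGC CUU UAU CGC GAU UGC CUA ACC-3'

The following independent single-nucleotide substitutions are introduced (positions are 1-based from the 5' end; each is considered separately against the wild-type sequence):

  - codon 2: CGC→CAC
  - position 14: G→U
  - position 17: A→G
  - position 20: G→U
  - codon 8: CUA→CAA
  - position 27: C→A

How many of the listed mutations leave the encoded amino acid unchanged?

1

Codon 2: CGC (Arg) → CAC (His) — missense.
Codon 5: CGC (Arg) → CUC (Leu) — missense.
Codon 6: GAU (Asp) → GGU (Gly) — missense.
Codon 7: UGC (Cys) → UUC (Phe) — missense.
Codon 8: CUA (Leu) → CAA (Gln) — missense.
Codon 9: ACC (Thr) → ACA (Thr) — synonymous.
Synonymous: 1 of 6.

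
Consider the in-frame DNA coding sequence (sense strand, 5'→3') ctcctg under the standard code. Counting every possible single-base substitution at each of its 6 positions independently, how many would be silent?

Codon 1 (CTC, Leu): 3 synonymous substitutions.
Codon 2 (CTG, Leu): 4 synonymous substitutions.
Total: 3 + 4 = 7.

7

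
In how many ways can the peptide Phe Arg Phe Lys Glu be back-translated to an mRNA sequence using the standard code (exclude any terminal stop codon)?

Phe: 2 codons.
Arg: 6 codons.
Phe: 2 codons.
Lys: 2 codons.
Glu: 2 codons.
2 × 6 × 2 × 2 × 2 = 96.

96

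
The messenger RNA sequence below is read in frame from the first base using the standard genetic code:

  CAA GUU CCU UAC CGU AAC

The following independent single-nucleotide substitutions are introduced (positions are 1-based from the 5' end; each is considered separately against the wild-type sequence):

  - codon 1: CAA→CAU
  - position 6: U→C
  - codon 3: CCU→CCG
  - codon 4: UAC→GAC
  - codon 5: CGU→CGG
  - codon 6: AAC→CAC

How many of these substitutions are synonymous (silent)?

3

Codon 1: CAA (Gln) → CAU (His) — missense.
Codon 2: GUU (Val) → GUC (Val) — synonymous.
Codon 3: CCU (Pro) → CCG (Pro) — synonymous.
Codon 4: UAC (Tyr) → GAC (Asp) — missense.
Codon 5: CGU (Arg) → CGG (Arg) — synonymous.
Codon 6: AAC (Asn) → CAC (His) — missense.
Synonymous: 3 of 6.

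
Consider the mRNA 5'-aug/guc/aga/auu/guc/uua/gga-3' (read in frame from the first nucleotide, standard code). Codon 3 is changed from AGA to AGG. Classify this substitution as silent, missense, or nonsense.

Position 9 falls in codon 3: AGA → Arg.
After the substitution the codon is AGG → Arg.
Both encode Arg, so the change is synonymous.

silent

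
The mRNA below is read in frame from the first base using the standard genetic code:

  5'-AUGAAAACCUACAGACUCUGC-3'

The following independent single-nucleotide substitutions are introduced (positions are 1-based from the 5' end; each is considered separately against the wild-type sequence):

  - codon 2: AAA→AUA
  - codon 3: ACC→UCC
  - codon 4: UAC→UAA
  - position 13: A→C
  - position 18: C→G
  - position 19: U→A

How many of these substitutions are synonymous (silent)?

2

Codon 2: AAA (Lys) → AUA (Ile) — missense.
Codon 3: ACC (Thr) → UCC (Ser) — missense.
Codon 4: UAC (Tyr) → UAA (Stop) — nonsense.
Codon 5: AGA (Arg) → CGA (Arg) — synonymous.
Codon 6: CUC (Leu) → CUG (Leu) — synonymous.
Codon 7: UGC (Cys) → AGC (Ser) — missense.
Synonymous: 2 of 6.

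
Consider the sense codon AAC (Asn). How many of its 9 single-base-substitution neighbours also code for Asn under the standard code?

1

Position 1: none → 0 synonymous.
Position 2: none → 0 synonymous.
Position 3: AAU → 1 synonymous.
Total: 0 + 0 + 1 = 1.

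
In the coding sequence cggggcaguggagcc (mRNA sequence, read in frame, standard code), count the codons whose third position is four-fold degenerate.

4

Codon 1 CGG (Arg): third position 4-fold.
Codon 2 GGC (Gly): third position 4-fold.
Codon 3 AGU (Ser): third position 2-fold.
Codon 4 GGA (Gly): third position 4-fold.
Codon 5 GCC (Ala): third position 4-fold.
Four-fold degenerate third positions: 4.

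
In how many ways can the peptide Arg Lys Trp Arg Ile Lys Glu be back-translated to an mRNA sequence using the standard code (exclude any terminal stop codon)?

864

Arg: 6 codons.
Lys: 2 codons.
Trp: 1 codon.
Arg: 6 codons.
Ile: 3 codons.
Lys: 2 codons.
Glu: 2 codons.
6 × 2 × 1 × 6 × 3 × 2 × 2 = 864.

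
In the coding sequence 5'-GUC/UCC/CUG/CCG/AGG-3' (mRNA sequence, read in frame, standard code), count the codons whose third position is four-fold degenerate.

Codon 1 GUC (Val): third position 4-fold.
Codon 2 UCC (Ser): third position 4-fold.
Codon 3 CUG (Leu): third position 4-fold.
Codon 4 CCG (Pro): third position 4-fold.
Codon 5 AGG (Arg): third position 2-fold.
Four-fold degenerate third positions: 4.

4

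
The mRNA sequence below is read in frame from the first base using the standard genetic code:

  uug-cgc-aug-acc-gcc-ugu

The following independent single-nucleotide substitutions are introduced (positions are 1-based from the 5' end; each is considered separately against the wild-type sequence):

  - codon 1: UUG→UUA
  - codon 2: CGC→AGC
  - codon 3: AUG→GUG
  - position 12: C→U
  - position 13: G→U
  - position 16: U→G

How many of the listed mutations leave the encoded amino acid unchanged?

2

Codon 1: UUG (Leu) → UUA (Leu) — synonymous.
Codon 2: CGC (Arg) → AGC (Ser) — missense.
Codon 3: AUG (Met) → GUG (Val) — missense.
Codon 4: ACC (Thr) → ACU (Thr) — synonymous.
Codon 5: GCC (Ala) → UCC (Ser) — missense.
Codon 6: UGU (Cys) → GGU (Gly) — missense.
Synonymous: 2 of 6.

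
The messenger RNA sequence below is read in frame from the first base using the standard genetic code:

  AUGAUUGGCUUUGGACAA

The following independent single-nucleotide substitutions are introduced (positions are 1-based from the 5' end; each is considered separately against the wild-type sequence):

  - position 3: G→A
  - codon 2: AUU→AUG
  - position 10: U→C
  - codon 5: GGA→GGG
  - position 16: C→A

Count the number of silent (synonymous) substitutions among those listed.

Codon 1: AUG (Met) → AUA (Ile) — missense.
Codon 2: AUU (Ile) → AUG (Met) — missense.
Codon 4: UUU (Phe) → CUU (Leu) — missense.
Codon 5: GGA (Gly) → GGG (Gly) — synonymous.
Codon 6: CAA (Gln) → AAA (Lys) — missense.
Synonymous: 1 of 5.

1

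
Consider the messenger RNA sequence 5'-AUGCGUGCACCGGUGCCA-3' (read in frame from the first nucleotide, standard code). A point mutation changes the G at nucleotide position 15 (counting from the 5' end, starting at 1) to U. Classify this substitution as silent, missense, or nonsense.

Position 15 falls in codon 5: GUG → Val.
After the substitution the codon is GUU → Val.
Both encode Val, so the change is synonymous.

silent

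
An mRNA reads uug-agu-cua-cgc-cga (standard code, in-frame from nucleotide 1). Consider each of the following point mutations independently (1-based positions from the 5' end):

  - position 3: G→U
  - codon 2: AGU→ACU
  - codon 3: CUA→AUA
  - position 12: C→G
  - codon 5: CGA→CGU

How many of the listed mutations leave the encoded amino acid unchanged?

2

Codon 1: UUG (Leu) → UUU (Phe) — missense.
Codon 2: AGU (Ser) → ACU (Thr) — missense.
Codon 3: CUA (Leu) → AUA (Ile) — missense.
Codon 4: CGC (Arg) → CGG (Arg) — synonymous.
Codon 5: CGA (Arg) → CGU (Arg) — synonymous.
Synonymous: 2 of 5.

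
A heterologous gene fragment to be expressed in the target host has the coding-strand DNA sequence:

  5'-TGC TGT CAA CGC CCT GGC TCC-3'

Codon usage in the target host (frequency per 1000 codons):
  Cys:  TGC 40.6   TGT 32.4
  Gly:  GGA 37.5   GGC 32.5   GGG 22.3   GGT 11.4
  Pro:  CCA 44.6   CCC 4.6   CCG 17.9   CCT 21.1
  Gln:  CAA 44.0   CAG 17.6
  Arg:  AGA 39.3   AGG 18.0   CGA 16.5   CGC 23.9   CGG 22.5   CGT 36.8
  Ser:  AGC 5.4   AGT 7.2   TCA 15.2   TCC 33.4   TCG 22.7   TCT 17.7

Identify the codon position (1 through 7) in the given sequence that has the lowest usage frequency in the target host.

5

Codon 1 TGC (Cys): 40.6 per 1000.
Codon 2 TGT (Cys): 32.4 per 1000.
Codon 3 CAA (Gln): 44.0 per 1000.
Codon 4 CGC (Arg): 23.9 per 1000.
Codon 5 CCT (Pro): 21.1 per 1000.
Codon 6 GGC (Gly): 32.5 per 1000.
Codon 7 TCC (Ser): 33.4 per 1000.
Lowest frequency is 21.1 at codon 5.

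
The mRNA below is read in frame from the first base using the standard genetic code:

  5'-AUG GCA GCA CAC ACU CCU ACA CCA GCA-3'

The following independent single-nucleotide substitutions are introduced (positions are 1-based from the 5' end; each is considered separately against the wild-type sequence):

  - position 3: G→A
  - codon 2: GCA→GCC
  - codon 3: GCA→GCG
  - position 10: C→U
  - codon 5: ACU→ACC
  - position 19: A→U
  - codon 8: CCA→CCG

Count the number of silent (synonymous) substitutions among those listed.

Codon 1: AUG (Met) → AUA (Ile) — missense.
Codon 2: GCA (Ala) → GCC (Ala) — synonymous.
Codon 3: GCA (Ala) → GCG (Ala) — synonymous.
Codon 4: CAC (His) → UAC (Tyr) — missense.
Codon 5: ACU (Thr) → ACC (Thr) — synonymous.
Codon 7: ACA (Thr) → UCA (Ser) — missense.
Codon 8: CCA (Pro) → CCG (Pro) — synonymous.
Synonymous: 4 of 7.

4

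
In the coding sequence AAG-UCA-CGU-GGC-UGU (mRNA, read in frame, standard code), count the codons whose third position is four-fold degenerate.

Codon 1 AAG (Lys): third position 2-fold.
Codon 2 UCA (Ser): third position 4-fold.
Codon 3 CGU (Arg): third position 4-fold.
Codon 4 GGC (Gly): third position 4-fold.
Codon 5 UGU (Cys): third position 2-fold.
Four-fold degenerate third positions: 3.

3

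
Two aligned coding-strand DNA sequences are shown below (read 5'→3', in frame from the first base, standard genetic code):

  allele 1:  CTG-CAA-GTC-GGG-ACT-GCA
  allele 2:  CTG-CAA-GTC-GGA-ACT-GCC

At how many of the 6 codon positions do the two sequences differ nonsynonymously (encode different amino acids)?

Codon 1: CTG Leu / CTG Leu — identical.
Codon 2: CAA Gln / CAA Gln — identical.
Codon 3: GTC Val / GTC Val — identical.
Codon 4: GGG Gly / GGA Gly — synonymous.
Codon 5: ACT Thr / ACT Thr — identical.
Codon 6: GCA Ala / GCC Ala — synonymous.
Nonsynonymous differences: 0.

0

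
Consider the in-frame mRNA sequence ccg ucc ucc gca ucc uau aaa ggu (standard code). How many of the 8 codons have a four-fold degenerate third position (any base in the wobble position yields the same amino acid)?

6

Codon 1 CCG (Pro): third position 4-fold.
Codon 2 UCC (Ser): third position 4-fold.
Codon 3 UCC (Ser): third position 4-fold.
Codon 4 GCA (Ala): third position 4-fold.
Codon 5 UCC (Ser): third position 4-fold.
Codon 6 UAU (Tyr): third position 2-fold.
Codon 7 AAA (Lys): third position 2-fold.
Codon 8 GGU (Gly): third position 4-fold.
Four-fold degenerate third positions: 6.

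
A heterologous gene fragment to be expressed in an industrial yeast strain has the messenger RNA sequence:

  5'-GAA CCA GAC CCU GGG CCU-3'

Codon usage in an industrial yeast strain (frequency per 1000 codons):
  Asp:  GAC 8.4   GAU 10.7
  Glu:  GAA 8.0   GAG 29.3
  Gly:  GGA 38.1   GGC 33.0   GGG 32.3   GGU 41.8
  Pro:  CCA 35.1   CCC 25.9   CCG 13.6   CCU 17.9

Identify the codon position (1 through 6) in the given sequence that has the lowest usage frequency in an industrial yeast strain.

Codon 1 GAA (Glu): 8.0 per 1000.
Codon 2 CCA (Pro): 35.1 per 1000.
Codon 3 GAC (Asp): 8.4 per 1000.
Codon 4 CCU (Pro): 17.9 per 1000.
Codon 5 GGG (Gly): 32.3 per 1000.
Codon 6 CCU (Pro): 17.9 per 1000.
Lowest frequency is 8.0 at codon 1.

1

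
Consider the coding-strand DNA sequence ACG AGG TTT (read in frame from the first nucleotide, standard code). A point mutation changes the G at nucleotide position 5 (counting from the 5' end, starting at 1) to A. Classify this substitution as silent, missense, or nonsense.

missense

Position 5 falls in codon 2: AGG → Arg.
After the substitution the codon is AAG → Lys.
Arg ≠ Lys, so this is a missense mutation.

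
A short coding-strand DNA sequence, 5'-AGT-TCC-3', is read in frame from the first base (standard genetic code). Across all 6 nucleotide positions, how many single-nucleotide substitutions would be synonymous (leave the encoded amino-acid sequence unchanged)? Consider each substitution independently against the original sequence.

Codon 1 (AGT, Ser): 1 synonymous substitution.
Codon 2 (TCC, Ser): 3 synonymous substitutions.
Total: 1 + 3 = 4.

4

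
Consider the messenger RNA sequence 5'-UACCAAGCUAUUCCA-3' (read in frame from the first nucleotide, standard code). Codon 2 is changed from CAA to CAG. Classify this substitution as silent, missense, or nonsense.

Position 6 falls in codon 2: CAA → Gln.
After the substitution the codon is CAG → Gln.
Both encode Gln, so the change is synonymous.

silent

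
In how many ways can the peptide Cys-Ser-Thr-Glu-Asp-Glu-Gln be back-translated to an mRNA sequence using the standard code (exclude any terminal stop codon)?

768

Cys: 2 codons.
Ser: 6 codons.
Thr: 4 codons.
Glu: 2 codons.
Asp: 2 codons.
Glu: 2 codons.
Gln: 2 codons.
2 × 6 × 4 × 2 × 2 × 2 × 2 = 768.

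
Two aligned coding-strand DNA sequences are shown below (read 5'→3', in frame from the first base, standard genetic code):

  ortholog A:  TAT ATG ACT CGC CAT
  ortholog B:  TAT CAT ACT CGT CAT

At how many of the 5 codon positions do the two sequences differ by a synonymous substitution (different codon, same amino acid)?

1

Codon 1: TAT Tyr / TAT Tyr — identical.
Codon 2: ATG Met / CAT His — nonsynonymous.
Codon 3: ACT Thr / ACT Thr — identical.
Codon 4: CGC Arg / CGT Arg — synonymous.
Codon 5: CAT His / CAT His — identical.
Synonymous differences: 1.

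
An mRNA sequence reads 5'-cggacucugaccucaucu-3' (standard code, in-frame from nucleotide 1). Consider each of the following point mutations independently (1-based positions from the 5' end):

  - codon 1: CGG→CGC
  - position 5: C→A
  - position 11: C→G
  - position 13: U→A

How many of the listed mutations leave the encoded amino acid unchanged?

1

Codon 1: CGG (Arg) → CGC (Arg) — synonymous.
Codon 2: ACU (Thr) → AAU (Asn) — missense.
Codon 4: ACC (Thr) → AGC (Ser) — missense.
Codon 5: UCA (Ser) → ACA (Thr) — missense.
Synonymous: 1 of 4.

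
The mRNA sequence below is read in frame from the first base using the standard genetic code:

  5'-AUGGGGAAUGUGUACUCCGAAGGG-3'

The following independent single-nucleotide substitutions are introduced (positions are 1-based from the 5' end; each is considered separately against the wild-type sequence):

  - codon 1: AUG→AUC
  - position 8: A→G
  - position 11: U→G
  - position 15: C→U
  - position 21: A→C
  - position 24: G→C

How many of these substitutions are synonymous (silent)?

Codon 1: AUG (Met) → AUC (Ile) — missense.
Codon 3: AAU (Asn) → AGU (Ser) — missense.
Codon 4: GUG (Val) → GGG (Gly) — missense.
Codon 5: UAC (Tyr) → UAU (Tyr) — synonymous.
Codon 7: GAA (Glu) → GAC (Asp) — missense.
Codon 8: GGG (Gly) → GGC (Gly) — synonymous.
Synonymous: 2 of 6.

2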